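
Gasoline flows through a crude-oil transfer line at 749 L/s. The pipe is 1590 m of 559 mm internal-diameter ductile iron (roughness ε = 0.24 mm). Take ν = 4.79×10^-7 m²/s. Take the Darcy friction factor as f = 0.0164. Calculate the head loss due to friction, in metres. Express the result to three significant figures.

V = 4Q/(πD²) = 4·0.749/(π·0.559²) = 3.052 m/s
h_f = f(L/D)V²/(2g) = 0.01640·(1590/0.559)·3.052²/(2·9.81) = 22.14 m

h_f ≈ 22.1 m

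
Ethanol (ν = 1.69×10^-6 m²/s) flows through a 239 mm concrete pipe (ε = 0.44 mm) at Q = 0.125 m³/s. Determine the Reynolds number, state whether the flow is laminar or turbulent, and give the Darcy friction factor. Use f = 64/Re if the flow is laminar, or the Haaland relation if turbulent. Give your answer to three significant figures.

V = 4Q/(πD²) = 2.786 m/s
Re = VD/ν = 2.786·0.239/1.69×10^-6 = 3.94×10^5
Re > 4000 → turbulent; ε/D = 0.00184
Haaland: f = 0.02339

Re ≈ 3.94×10^5; turbulent; f ≈ 0.0234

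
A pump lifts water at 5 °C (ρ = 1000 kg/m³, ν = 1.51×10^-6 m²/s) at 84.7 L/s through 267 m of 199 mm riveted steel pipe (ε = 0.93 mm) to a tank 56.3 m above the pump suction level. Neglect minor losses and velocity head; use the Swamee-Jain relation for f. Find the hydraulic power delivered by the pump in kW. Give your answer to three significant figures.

P_hyd ≈ 59.5 kW

V = 4Q/(πD²) = 2.723 m/s; Re = 3.59×10^5; ε/D = 0.00467; f = 0.03016
h_f = f(L/D)V²/2g = 15.29 m
Total head H = z + h_f = 56.3 + 15.29 = 71.59 m
P_hyd = ρgQH = 1000·9.81·0.0847·71.59 = 59.49 kW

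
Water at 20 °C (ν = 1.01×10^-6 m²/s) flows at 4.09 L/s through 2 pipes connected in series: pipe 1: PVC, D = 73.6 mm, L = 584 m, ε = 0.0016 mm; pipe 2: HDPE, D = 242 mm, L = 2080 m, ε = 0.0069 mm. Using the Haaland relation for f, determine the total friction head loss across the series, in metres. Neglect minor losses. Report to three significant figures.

H ≈ 7.30 m

Pipe 1: V = 0.9613 m/s, Re = 7.01×10^4, ε/D = 2.17×10^-5, f = 0.01929, h_1 = f(L/D)V²/2g = 7.211 m
Pipe 2: V = 0.08892 m/s, Re = 2.13×10^4, ε/D = 2.85×10^-5, f = 0.02539, h_2 = f(L/D)V²/2g = 0.08793 m
Series → Q common, losses add: H = Σh = 7.299 m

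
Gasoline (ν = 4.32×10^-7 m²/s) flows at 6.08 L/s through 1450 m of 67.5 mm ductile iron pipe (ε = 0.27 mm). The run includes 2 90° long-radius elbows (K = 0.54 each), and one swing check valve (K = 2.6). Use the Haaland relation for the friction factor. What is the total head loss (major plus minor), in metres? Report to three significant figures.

H_L ≈ 91.7 m

V = 4Q/(πD²) = 1.699 m/s; V²/2g = 0.1471 m
Re = 2.65×10^5, ε/D = 0.00400 → f = 0.02885 (Haaland)
Major: h_f = f(L/D)·V²/2g = 0.02885·21481·0.1471 = 91.18 m
Minor: ΣK = 3.68; h_m = ΣK·V²/2g = 0.5415 m
Total H_L = 91.18 + 0.5415 = 91.72 m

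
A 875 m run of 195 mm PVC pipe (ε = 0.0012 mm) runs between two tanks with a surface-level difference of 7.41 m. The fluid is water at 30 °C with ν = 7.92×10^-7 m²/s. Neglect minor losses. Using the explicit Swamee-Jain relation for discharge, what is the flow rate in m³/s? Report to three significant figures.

Swamee-Jain (Type II): Q = -0.965·√(gD⁵h_f/L)·ln[ε/(3.7D) + √(3.17ν²L/(gD³h_f))]
√(gD⁵h_f/L) = √(9.81·0.195⁵·7.41/875) = 0.004840
ε/(3.7D) = 1.66×10^-6; √(3.17ν²L/(gD³h_f)) = 5.68×10^-5
Q = -0.965·0.004840·ln(5.848×10^-5) = 0.04552 m³/s
Check: V = 1.52 m/s, Re = 3.75×10^5, f = 0.01387, h_f = 7.37 m ≈ 7.41 m ✓

Q ≈ 0.0455 m³/s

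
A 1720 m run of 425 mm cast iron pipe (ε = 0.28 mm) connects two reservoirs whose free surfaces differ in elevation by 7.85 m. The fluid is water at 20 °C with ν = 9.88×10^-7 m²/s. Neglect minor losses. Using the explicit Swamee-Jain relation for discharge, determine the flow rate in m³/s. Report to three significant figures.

Swamee-Jain (Type II): Q = -0.965·√(gD⁵h_f/L)·ln[ε/(3.7D) + √(3.17ν²L/(gD³h_f))]
√(gD⁵h_f/L) = √(9.81·0.425⁵·7.85/1720) = 0.02492
ε/(3.7D) = 1.78×10^-4; √(3.17ν²L/(gD³h_f)) = 3.00×10^-5
Q = -0.965·0.02492·ln(2.081×10^-4) = 0.2038 m³/s
Check: V = 1.44 m/s, Re = 6.18×10^5, f = 0.01855, h_f = 7.90 m ≈ 7.85 m ✓

Q ≈ 0.204 m³/s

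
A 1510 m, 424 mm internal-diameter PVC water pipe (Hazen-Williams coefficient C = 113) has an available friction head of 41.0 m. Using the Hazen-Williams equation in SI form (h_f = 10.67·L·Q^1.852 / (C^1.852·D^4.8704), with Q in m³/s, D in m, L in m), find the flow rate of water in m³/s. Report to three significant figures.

Rearranging: Q = [h_f·C^1.852·D^4.8704 / (10.67·L)]^(1/1.852)
Q = [41.0·113^1.852·0.424^4.8704 / (10.67·1510)]^0.540 = 0.4702 m³/s

Q ≈ 0.470 m³/s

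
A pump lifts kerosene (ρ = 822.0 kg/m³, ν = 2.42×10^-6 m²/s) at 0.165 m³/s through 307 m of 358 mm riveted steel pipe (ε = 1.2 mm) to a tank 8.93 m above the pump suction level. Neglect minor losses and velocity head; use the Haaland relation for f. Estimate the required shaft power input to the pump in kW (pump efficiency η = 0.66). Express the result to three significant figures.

V = 4Q/(πD²) = 1.639 m/s; Re = 2.42×10^5; ε/D = 0.00335; f = 0.02752
h_f = f(L/D)V²/2g = 3.232 m
Total head H = z + h_f = 8.93 + 3.232 = 12.16 m
P_hyd = ρgQH = 822.0·9.81·0.165·12.16 = 16.18 kW
P_shaft = P_hyd/η = 16.18/0.66 = 24.52 kW

P_shaft ≈ 24.5 kW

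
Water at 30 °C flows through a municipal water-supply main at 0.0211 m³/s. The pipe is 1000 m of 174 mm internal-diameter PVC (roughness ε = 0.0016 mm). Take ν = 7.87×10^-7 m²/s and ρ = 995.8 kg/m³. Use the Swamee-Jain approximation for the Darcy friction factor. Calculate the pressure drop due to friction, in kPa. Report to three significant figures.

Δp ≈ 35.3 kPa

V = 4Q/(πD²) = 4·0.0211/(π·0.174²) = 0.8873 m/s
Re = VD/ν = 0.8873·0.174/7.87×10^-7 = 1.96×10^5 → turbulent
ε/D = 0.0016/174 = 9.20×10^-6
Swamee-Jain: f = 0.01567
h_f = f(L/D)V²/(2g) = 0.01567·(1000/0.174)·0.8873²/(2·9.81) = 3.615 m
Δp = ρg·h_f = 995.8·9.81·3.615 = 35.32 kPa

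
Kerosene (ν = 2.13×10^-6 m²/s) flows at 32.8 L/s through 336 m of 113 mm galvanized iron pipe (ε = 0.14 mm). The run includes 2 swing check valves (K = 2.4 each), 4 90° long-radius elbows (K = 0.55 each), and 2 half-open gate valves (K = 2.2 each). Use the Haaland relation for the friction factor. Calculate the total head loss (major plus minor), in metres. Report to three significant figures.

H_L ≈ 41.8 m

V = 4Q/(πD²) = 3.271 m/s; V²/2g = 0.5452 m
Re = 1.74×10^5, ε/D = 0.00124 → f = 0.02197 (Haaland)
Major: h_f = f(L/D)·V²/2g = 0.02197·2973·0.5452 = 35.62 m
Minor: ΣK = 11.4; h_m = ΣK·V²/2g = 6.215 m
Total H_L = 35.62 + 6.215 = 41.83 m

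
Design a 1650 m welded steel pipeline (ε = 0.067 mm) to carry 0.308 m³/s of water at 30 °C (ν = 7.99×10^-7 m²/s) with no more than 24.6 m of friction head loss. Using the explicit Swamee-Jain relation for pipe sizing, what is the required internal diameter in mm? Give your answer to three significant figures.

D ≈ 381 mm

Swamee-Jain (Type III): D = 0.66·[ε^1.25·(LQ²/(gh_f))^4.75 + ν·Q^9.4·(L/(gh_f))^5.2]^0.04
LQ²/(gh_f) = 0.6486; L/(gh_f) = 6.837
Term 1 = ε^1.25·(…)^4.75 = 7.75×10^-7; Term 2 = ν·Q^9.4·(…)^5.2 = 2.73×10^-7
D = 0.66·(7.75×10^-7 + 2.73×10^-7)^0.04 = 0.3805 m = 381 mm
Check: V = 2.71 m/s, Re = 1.29×10^6, f = 0.01429, h_f = 23.2 m ≈ 24.6 m ✓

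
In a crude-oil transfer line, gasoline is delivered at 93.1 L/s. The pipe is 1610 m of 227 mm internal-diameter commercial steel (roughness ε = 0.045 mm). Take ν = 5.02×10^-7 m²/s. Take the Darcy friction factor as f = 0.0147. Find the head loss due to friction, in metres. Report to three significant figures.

h_f ≈ 28.1 m

V = 4Q/(πD²) = 4·0.0931/(π·0.227²) = 2.300 m/s
h_f = f(L/D)V²/(2g) = 0.01470·(1610/0.227)·2.300²/(2·9.81) = 28.12 m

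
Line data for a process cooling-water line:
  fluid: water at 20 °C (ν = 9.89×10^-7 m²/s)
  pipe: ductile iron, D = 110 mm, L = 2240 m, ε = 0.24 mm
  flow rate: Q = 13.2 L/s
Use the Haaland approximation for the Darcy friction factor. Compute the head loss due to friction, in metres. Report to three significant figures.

V = 4Q/(πD²) = 4·0.0132/(π·0.110²) = 1.389 m/s
Re = VD/ν = 1.389·0.110/9.89×10^-7 = 1.54×10^5 → turbulent
ε/D = 0.24/110 = 0.00218
Haaland: f = 0.02497
h_f = f(L/D)V²/(2g) = 0.02497·(2240/0.110)·1.389²/(2·9.81) = 50.00 m

h_f ≈ 50.0 m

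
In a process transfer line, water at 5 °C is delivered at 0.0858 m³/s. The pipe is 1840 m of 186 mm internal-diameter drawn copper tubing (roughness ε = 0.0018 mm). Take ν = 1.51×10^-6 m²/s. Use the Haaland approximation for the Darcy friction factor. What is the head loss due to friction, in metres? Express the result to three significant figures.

h_f ≈ 69.2 m

V = 4Q/(πD²) = 4·0.0858/(π·0.186²) = 3.158 m/s
Re = VD/ν = 3.158·0.186/1.51×10^-6 = 3.89×10^5 → turbulent
ε/D = 0.0018/186 = 9.68×10^-6
Haaland: f = 0.01376
h_f = f(L/D)V²/(2g) = 0.01376·(1840/0.186)·3.158²/(2·9.81) = 69.19 m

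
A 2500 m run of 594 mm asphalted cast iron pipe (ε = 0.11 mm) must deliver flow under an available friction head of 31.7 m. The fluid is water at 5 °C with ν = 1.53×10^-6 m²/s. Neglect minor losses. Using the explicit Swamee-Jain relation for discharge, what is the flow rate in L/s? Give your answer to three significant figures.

Swamee-Jain (Type II): Q = -0.965·√(gD⁵h_f/L)·ln[ε/(3.7D) + √(3.17ν²L/(gD³h_f))]
√(gD⁵h_f/L) = √(9.81·0.594⁵·31.7/2500) = 0.09591
ε/(3.7D) = 5.01×10^-5; √(3.17ν²L/(gD³h_f)) = 1.69×10^-5
Q = -0.965·0.09591·ln(6.692×10^-5) = 0.8896 m³/s
Check: V = 3.21 m/s, Re = 1.25×10^6, f = 0.01443, h_f = 31.9 m ≈ 31.7 m ✓

Q ≈ 890 L/s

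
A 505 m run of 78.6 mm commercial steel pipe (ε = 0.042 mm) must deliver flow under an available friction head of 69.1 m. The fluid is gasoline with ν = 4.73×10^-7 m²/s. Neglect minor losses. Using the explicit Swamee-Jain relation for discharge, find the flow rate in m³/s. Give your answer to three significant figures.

Q ≈ 0.0167 m³/s

Swamee-Jain (Type II): Q = -0.965·√(gD⁵h_f/L)·ln[ε/(3.7D) + √(3.17ν²L/(gD³h_f))]
√(gD⁵h_f/L) = √(9.81·0.0786⁵·69.1/505) = 0.002007
ε/(3.7D) = 1.44×10^-4; √(3.17ν²L/(gD³h_f)) = 3.30×10^-5
Q = -0.965·0.002007·ln(1.774×10^-4) = 0.01673 m³/s
Check: V = 3.45 m/s, Re = 5.73×10^5, f = 0.01788, h_f = 69.6 m ≈ 69.1 m ✓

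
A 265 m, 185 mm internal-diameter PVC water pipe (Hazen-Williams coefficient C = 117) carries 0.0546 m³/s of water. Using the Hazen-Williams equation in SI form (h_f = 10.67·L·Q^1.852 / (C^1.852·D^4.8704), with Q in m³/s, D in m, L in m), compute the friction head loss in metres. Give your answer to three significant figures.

h_f ≈ 7.11 m

h_f = 10.67·265·0.0546^1.852 / (117^1.852·0.185^4.8704) = 7.105 m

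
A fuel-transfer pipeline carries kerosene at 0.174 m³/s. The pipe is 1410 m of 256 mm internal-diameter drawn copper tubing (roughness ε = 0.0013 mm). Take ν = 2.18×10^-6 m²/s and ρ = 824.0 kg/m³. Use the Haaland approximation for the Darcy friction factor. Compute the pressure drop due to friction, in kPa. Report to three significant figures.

Δp ≈ 354 kPa

V = 4Q/(πD²) = 4·0.174/(π·0.256²) = 3.380 m/s
Re = VD/ν = 3.380·0.256/2.18×10^-6 = 3.97×10^5 → turbulent
ε/D = 0.0013/256 = 5.08×10^-6
Haaland: f = 0.01367
h_f = f(L/D)V²/(2g) = 0.01367·(1410/0.256)·3.380²/(2·9.81) = 43.84 m
Δp = ρg·h_f = 824.0·9.81·43.84 = 354.4 kPa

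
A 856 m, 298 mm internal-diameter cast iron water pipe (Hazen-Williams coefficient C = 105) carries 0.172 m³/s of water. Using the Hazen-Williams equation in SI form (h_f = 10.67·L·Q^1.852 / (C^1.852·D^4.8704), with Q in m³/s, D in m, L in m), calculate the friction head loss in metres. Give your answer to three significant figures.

h_f ≈ 23.0 m

h_f = 10.67·856·0.172^1.852 / (105^1.852·0.298^4.8704) = 23.03 m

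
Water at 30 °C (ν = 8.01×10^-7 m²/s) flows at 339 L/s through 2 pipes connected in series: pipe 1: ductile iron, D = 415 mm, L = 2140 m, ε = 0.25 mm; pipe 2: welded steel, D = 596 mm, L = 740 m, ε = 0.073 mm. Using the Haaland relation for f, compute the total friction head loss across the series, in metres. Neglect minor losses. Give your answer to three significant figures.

Pipe 1: V = 2.506 m/s, Re = 1.30×10^6, ε/D = 6.02×10^-4, f = 0.01775, h_1 = f(L/D)V²/2g = 29.31 m
Pipe 2: V = 1.215 m/s, Re = 9.04×10^5, ε/D = 1.22×10^-4, f = 0.01375, h_2 = f(L/D)V²/2g = 1.285 m
Series → Q common, losses add: H = Σh = 30.59 m

H ≈ 30.6 m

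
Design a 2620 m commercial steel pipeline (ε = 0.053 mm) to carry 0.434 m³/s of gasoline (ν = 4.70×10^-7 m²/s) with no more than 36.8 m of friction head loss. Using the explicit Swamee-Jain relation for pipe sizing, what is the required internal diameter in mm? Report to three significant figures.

D ≈ 432 mm

Swamee-Jain (Type III): D = 0.66·[ε^1.25·(LQ²/(gh_f))^4.75 + ν·Q^9.4·(L/(gh_f))^5.2]^0.04
LQ²/(gh_f) = 1.367; L/(gh_f) = 7.257
Term 1 = ε^1.25·(…)^4.75 = 2.00×10^-5; Term 2 = ν·Q^9.4·(…)^5.2 = 5.50×10^-6
D = 0.66·(2.00×10^-5 + 5.50×10^-6)^0.04 = 0.4323 m = 432 mm
Check: V = 2.96 m/s, Re = 2.72×10^6, f = 0.01308, h_f = 35.3 m ≈ 36.8 m ✓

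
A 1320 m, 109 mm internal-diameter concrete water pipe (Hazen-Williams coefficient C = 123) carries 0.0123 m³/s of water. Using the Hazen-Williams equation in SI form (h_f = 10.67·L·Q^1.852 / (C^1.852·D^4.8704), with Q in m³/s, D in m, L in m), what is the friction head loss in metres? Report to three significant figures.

h_f ≈ 26.8 m

h_f = 10.67·1320·0.0123^1.852 / (123^1.852·0.109^4.8704) = 26.84 m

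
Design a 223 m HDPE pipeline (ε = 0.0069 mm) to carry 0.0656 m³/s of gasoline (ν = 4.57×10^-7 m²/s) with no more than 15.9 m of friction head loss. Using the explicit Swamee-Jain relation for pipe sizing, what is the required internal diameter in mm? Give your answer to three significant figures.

Swamee-Jain (Type III): D = 0.66·[ε^1.25·(LQ²/(gh_f))^4.75 + ν·Q^9.4·(L/(gh_f))^5.2]^0.04
LQ²/(gh_f) = 0.006152; L/(gh_f) = 1.430
Term 1 = ε^1.25·(…)^4.75 = 1.11×10^-17; Term 2 = ν·Q^9.4·(…)^5.2 = 2.22×10^-17
D = 0.66·(1.11×10^-17 + 2.22×10^-17)^0.04 = 0.1447 m = 145 mm
Check: V = 3.99 m/s, Re = 1.26×10^6, f = 0.01233, h_f = 15.4 m ≈ 15.9 m ✓

D ≈ 145 mm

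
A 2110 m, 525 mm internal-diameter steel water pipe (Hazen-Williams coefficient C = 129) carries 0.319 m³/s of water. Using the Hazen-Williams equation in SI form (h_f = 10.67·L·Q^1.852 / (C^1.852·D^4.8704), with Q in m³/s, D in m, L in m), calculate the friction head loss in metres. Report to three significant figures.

h_f ≈ 7.72 m

h_f = 10.67·2110·0.319^1.852 / (129^1.852·0.525^4.8704) = 7.720 m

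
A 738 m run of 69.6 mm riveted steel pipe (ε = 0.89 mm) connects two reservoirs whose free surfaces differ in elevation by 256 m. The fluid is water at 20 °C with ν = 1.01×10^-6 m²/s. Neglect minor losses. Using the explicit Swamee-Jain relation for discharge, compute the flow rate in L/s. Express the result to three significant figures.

Q ≈ 12.9 L/s

Swamee-Jain (Type II): Q = -0.965·√(gD⁵h_f/L)·ln[ε/(3.7D) + √(3.17ν²L/(gD³h_f))]
√(gD⁵h_f/L) = √(9.81·0.0696⁵·256/738) = 0.002357
ε/(3.7D) = 0.00346; √(3.17ν²L/(gD³h_f)) = 5.31×10^-5
Q = -0.965·0.002357·ln(0.003509) = 0.01286 m³/s
Check: V = 3.38 m/s, Re = 2.33×10^5, f = 0.04162, h_f = 257 m ≈ 256 m ✓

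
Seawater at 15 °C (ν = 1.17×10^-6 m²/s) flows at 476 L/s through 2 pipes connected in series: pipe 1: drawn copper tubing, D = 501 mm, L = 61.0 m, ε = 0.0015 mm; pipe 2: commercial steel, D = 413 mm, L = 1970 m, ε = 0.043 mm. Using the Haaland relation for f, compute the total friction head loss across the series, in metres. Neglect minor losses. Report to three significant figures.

Pipe 1: V = 2.415 m/s, Re = 1.03×10^6, ε/D = 2.99×10^-6, f = 0.01157, h_1 = f(L/D)V²/2g = 0.4187 m
Pipe 2: V = 3.553 m/s, Re = 1.25×10^6, ε/D = 1.04×10^-4, f = 0.01316, h_2 = f(L/D)V²/2g = 40.41 m
Series → Q common, losses add: H = Σh = 40.83 m

H ≈ 40.8 m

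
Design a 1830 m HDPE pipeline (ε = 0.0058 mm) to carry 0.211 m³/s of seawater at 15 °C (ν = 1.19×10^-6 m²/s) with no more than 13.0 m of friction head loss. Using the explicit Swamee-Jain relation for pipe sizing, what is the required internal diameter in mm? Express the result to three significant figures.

Swamee-Jain (Type III): D = 0.66·[ε^1.25·(LQ²/(gh_f))^4.75 + ν·Q^9.4·(L/(gh_f))^5.2]^0.04
LQ²/(gh_f) = 0.6389; L/(gh_f) = 14.35
Term 1 = ε^1.25·(…)^4.75 = 3.39×10^-8; Term 2 = ν·Q^9.4·(…)^5.2 = 5.49×10^-7
D = 0.66·(3.39×10^-8 + 5.49×10^-7)^0.04 = 0.3717 m = 372 mm
Check: V = 1.94 m/s, Re = 6.07×10^5, f = 0.01293, h_f = 12.3 m ≈ 13.0 m ✓

D ≈ 372 mm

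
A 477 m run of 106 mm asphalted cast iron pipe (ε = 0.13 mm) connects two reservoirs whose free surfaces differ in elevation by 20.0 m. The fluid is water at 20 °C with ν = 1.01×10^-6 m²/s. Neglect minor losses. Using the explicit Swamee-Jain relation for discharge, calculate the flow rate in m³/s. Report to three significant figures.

Q ≈ 0.0176 m³/s

Swamee-Jain (Type II): Q = -0.965·√(gD⁵h_f/L)·ln[ε/(3.7D) + √(3.17ν²L/(gD³h_f))]
√(gD⁵h_f/L) = √(9.81·0.106⁵·20.0/477) = 0.002346
ε/(3.7D) = 3.31×10^-4; √(3.17ν²L/(gD³h_f)) = 8.12×10^-5
Q = -0.965·0.002346·ln(4.127×10^-4) = 0.01764 m³/s
Check: V = 2.00 m/s, Re = 2.10×10^5, f = 0.02199, h_f = 20.2 m ≈ 20.0 m ✓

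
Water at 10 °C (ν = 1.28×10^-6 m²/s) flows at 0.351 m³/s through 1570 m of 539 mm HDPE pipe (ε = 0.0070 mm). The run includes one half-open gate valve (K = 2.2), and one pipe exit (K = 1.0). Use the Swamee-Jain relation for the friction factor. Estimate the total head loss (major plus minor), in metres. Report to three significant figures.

H_L ≈ 4.86 m

V = 4Q/(πD²) = 1.538 m/s; V²/2g = 0.1206 m
Re = 6.48×10^5, ε/D = 1.30×10^-5 → f = 0.01275 (Swamee-Jain)
Major: h_f = f(L/D)·V²/2g = 0.01275·2913·0.1206 = 4.478 m
Minor: ΣK = 3.20; h_m = ΣK·V²/2g = 0.3859 m
Total H_L = 4.478 + 0.3859 = 4.864 m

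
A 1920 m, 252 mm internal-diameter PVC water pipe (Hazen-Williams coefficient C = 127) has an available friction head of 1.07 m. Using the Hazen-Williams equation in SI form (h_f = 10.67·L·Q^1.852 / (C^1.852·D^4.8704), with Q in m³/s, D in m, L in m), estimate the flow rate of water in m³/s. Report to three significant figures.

Rearranging: Q = [h_f·C^1.852·D^4.8704 / (10.67·L)]^(1/1.852)
Q = [1.07·127^1.852·0.252^4.8704 / (10.67·1920)]^0.540 = 0.01650 m³/s

Q ≈ 0.0165 m³/s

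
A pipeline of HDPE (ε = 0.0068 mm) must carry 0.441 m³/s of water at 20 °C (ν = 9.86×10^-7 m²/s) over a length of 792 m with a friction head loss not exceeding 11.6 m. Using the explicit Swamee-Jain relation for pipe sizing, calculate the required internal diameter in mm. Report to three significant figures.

D ≈ 420 mm

Swamee-Jain (Type III): D = 0.66·[ε^1.25·(LQ²/(gh_f))^4.75 + ν·Q^9.4·(L/(gh_f))^5.2]^0.04
LQ²/(gh_f) = 1.354; L/(gh_f) = 6.960
Term 1 = ε^1.25·(…)^4.75 = 1.46×10^-6; Term 2 = ν·Q^9.4·(…)^5.2 = 1.08×10^-5
D = 0.66·(1.46×10^-6 + 1.08×10^-5)^0.04 = 0.4198 m = 420 mm
Check: V = 3.19 m/s, Re = 1.36×10^6, f = 0.01150, h_f = 11.2 m ≈ 11.6 m ✓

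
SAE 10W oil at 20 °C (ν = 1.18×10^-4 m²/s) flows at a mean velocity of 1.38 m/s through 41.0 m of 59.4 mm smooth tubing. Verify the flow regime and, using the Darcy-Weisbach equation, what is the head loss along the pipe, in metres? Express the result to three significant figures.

h_f ≈ 6.17 m

Re = VD/ν = 1.38·0.05940/1.18×10^-4 = 695 → laminar (Re < 2300)
f = 64/Re = 0.09213
h_f = f(L/D)V²/(2g) = 0.09213·(41.0/0.05940)·1.38²/(2·9.81) = 6.172 m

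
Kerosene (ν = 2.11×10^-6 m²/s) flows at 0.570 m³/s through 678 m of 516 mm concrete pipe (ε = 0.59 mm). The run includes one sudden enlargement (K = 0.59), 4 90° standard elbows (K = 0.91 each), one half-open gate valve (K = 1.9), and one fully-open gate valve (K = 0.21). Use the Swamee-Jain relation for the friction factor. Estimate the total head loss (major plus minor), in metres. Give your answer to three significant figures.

H_L ≈ 12.8 m

V = 4Q/(πD²) = 2.726 m/s; V²/2g = 0.3787 m
Re = 6.67×10^5, ε/D = 0.00114 → f = 0.02081 (Swamee-Jain)
Major: h_f = f(L/D)·V²/2g = 0.02081·1314·0.3787 = 10.35 m
Minor: ΣK = 6.34; h_m = ΣK·V²/2g = 2.401 m
Total H_L = 10.35 + 2.401 = 12.76 m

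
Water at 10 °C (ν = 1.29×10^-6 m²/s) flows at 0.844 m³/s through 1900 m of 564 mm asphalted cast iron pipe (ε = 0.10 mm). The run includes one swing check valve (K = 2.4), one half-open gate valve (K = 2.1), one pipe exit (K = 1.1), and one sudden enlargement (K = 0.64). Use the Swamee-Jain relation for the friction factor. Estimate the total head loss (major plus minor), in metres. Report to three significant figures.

H_L ≈ 31.5 m

V = 4Q/(πD²) = 3.378 m/s; V²/2g = 0.5817 m
Re = 1.48×10^6, ε/D = 1.77×10^-4 → f = 0.01421 (Swamee-Jain)
Major: h_f = f(L/D)·V²/2g = 0.01421·3369·0.5817 = 27.85 m
Minor: ΣK = 6.24; h_m = ΣK·V²/2g = 3.630 m
Total H_L = 27.85 + 3.630 = 31.48 m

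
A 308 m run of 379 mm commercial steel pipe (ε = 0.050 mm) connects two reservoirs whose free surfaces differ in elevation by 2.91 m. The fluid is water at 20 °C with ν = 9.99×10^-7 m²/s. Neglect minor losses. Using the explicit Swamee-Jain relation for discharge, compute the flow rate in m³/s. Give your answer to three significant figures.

Q ≈ 0.252 m³/s

Swamee-Jain (Type II): Q = -0.965·√(gD⁵h_f/L)·ln[ε/(3.7D) + √(3.17ν²L/(gD³h_f))]
√(gD⁵h_f/L) = √(9.81·0.379⁵·2.91/308) = 0.02692
ε/(3.7D) = 3.57×10^-5; √(3.17ν²L/(gD³h_f)) = 2.50×10^-5
Q = -0.965·0.02692·ln(6.070×10^-5) = 0.2523 m³/s
Check: V = 2.24 m/s, Re = 8.48×10^5, f = 0.01413, h_f = 2.93 m ≈ 2.91 m ✓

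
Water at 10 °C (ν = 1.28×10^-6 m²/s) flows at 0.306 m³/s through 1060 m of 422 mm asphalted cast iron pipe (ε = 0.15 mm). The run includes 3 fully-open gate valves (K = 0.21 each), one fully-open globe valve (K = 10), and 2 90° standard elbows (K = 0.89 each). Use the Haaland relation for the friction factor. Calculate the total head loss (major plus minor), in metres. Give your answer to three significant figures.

V = 4Q/(πD²) = 2.188 m/s; V²/2g = 0.2440 m
Re = 7.21×10^5, ε/D = 3.55×10^-4 → f = 0.01628 (Haaland)
Major: h_f = f(L/D)·V²/2g = 0.01628·2512·0.2440 = 9.978 m
Minor: ΣK = 12.4; h_m = ΣK·V²/2g = 3.028 m
Total H_L = 9.978 + 3.028 = 13.01 m

H_L ≈ 13.0 m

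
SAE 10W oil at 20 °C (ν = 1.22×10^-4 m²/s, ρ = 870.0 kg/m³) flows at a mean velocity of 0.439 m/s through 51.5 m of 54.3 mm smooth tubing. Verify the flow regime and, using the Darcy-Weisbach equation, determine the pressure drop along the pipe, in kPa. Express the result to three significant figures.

Re = VD/ν = 0.439·0.05430/1.22×10^-4 = 195 → laminar (Re < 2300)
f = 64/Re = 0.3275
h_f = f(L/D)V²/(2g) = 0.3275·(51.5/0.05430)·0.439²/(2·9.81) = 3.051 m
Δp = ρg·h_f = 870.0·9.81·3.051 = 26.04 kPa

Δp ≈ 26.0 kPa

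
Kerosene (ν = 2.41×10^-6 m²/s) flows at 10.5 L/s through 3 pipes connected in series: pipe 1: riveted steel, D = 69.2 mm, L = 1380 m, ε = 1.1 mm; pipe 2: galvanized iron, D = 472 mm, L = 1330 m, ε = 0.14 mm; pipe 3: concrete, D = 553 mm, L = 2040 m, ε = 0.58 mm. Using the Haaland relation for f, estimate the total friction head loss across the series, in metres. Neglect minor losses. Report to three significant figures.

H ≈ 358 m

Pipe 1: V = 2.792 m/s, Re = 8.02×10^4, ε/D = 0.0159, f = 0.04525, h_1 = f(L/D)V²/2g = 358.5 m
Pipe 2: V = 0.06001 m/s, Re = 1.18×10^4, ε/D = 2.97×10^-4, f = 0.02994, h_2 = f(L/D)V²/2g = 0.01548 m
Pipe 3: V = 0.04372 m/s, Re = 1.00×10^4, ε/D = 0.00105, f = 0.03222, h_3 = f(L/D)V²/2g = 0.01158 m
Series → Q common, losses add: H = Σh = 358.5 m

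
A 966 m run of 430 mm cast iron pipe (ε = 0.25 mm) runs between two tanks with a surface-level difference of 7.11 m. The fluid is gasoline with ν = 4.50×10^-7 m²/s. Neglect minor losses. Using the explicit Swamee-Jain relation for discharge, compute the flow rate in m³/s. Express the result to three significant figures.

Q ≈ 0.273 m³/s

Swamee-Jain (Type II): Q = -0.965·√(gD⁵h_f/L)·ln[ε/(3.7D) + √(3.17ν²L/(gD³h_f))]
√(gD⁵h_f/L) = √(9.81·0.430⁵·7.11/966) = 0.03258
ε/(3.7D) = 1.57×10^-4; √(3.17ν²L/(gD³h_f)) = 1.06×10^-5
Q = -0.965·0.03258·ln(1.677×10^-4) = 0.2733 m³/s
Check: V = 1.88 m/s, Re = 1.80×10^6, f = 0.01761, h_f = 7.14 m ≈ 7.11 m ✓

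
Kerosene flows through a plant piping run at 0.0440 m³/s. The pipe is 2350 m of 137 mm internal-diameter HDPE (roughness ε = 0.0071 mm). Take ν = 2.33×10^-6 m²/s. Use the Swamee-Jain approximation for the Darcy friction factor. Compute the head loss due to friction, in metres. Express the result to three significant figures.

h_f ≈ 127 m

V = 4Q/(πD²) = 4·0.0440/(π·0.137²) = 2.985 m/s
Re = VD/ν = 2.985·0.137/2.33×10^-6 = 1.76×10^5 → turbulent
ε/D = 0.0071/137 = 5.18×10^-5
Swamee-Jain: f = 0.01636
h_f = f(L/D)V²/(2g) = 0.01636·(2350/0.137)·2.985²/(2·9.81) = 127.5 m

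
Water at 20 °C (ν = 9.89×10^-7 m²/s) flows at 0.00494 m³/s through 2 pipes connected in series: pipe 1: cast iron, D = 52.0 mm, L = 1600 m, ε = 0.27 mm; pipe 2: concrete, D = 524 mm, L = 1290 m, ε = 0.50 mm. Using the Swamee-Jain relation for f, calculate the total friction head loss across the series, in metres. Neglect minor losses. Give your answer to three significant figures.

Pipe 1: V = 2.326 m/s, Re = 1.22×10^5, ε/D = 0.00519, f = 0.03170, h_1 = f(L/D)V²/2g = 269.0 m
Pipe 2: V = 0.02291 m/s, Re = 1.21×10^4, ε/D = 9.54×10^-4, f = 0.03115, h_2 = f(L/D)V²/2g = 0.002051 m
Series → Q common, losses add: H = Σh = 269.0 m

H ≈ 269 m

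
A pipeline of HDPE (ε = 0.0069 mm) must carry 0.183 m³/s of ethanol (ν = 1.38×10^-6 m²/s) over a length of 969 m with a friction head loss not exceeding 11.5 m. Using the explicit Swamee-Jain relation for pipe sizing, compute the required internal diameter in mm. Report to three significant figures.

Swamee-Jain (Type III): D = 0.66·[ε^1.25·(LQ²/(gh_f))^4.75 + ν·Q^9.4·(L/(gh_f))^5.2]^0.04
LQ²/(gh_f) = 0.2876; L/(gh_f) = 8.589
Term 1 = ε^1.25·(…)^4.75 = 9.51×10^-10; Term 2 = ν·Q^9.4·(…)^5.2 = 1.16×10^-8
D = 0.66·(9.51×10^-10 + 1.16×10^-8)^0.04 = 0.3188 m = 319 mm
Check: V = 2.29 m/s, Re = 5.30×10^5, f = 0.01331, h_f = 10.8 m ≈ 11.5 m ✓

D ≈ 319 mm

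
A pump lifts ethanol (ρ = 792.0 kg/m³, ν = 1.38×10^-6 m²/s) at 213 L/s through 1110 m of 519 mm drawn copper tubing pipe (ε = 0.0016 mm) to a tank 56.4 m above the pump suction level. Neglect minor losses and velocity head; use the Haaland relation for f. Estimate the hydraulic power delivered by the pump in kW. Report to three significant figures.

P_hyd ≈ 95.9 kW

V = 4Q/(πD²) = 1.007 m/s; Re = 3.79×10^5; ε/D = 3.08×10^-6; f = 0.01377
h_f = f(L/D)V²/2g = 1.521 m
Total head H = z + h_f = 56.4 + 1.521 = 57.92 m
P_hyd = ρgQH = 792.0·9.81·0.213·57.92 = 95.85 kW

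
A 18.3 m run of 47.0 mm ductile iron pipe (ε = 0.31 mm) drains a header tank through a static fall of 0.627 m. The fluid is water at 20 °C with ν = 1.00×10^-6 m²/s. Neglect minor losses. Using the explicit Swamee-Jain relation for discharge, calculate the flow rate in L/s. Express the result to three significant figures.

Swamee-Jain (Type II): Q = -0.965·√(gD⁵h_f/L)·ln[ε/(3.7D) + √(3.17ν²L/(gD³h_f))]
√(gD⁵h_f/L) = √(9.81·0.0470⁵·0.627/18.3) = 2.776×10^-4
ε/(3.7D) = 0.00178; √(3.17ν²L/(gD³h_f)) = 3.01×10^-4
Q = -0.965·2.776×10^-4·ln(0.002084) = 0.001654 m³/s
Check: V = 0.953 m/s, Re = 4.48×10^4, f = 0.03517, h_f = 0.634 m ≈ 0.627 m ✓

Q ≈ 1.65 L/s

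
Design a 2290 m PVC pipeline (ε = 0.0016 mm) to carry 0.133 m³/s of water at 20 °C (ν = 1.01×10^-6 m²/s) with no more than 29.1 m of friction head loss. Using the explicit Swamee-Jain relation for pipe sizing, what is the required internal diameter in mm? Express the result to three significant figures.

Swamee-Jain (Type III): D = 0.66·[ε^1.25·(LQ²/(gh_f))^4.75 + ν·Q^9.4·(L/(gh_f))^5.2]^0.04
LQ²/(gh_f) = 0.1419; L/(gh_f) = 8.022
Term 1 = ε^1.25·(…)^4.75 = 5.33×10^-12; Term 2 = ν·Q^9.4·(…)^5.2 = 2.96×10^-10
D = 0.66·(5.33×10^-12 + 2.96×10^-10)^0.04 = 0.2746 m = 275 mm
Check: V = 2.25 m/s, Re = 6.11×10^5, f = 0.01274, h_f = 27.3 m ≈ 29.1 m ✓

D ≈ 275 mm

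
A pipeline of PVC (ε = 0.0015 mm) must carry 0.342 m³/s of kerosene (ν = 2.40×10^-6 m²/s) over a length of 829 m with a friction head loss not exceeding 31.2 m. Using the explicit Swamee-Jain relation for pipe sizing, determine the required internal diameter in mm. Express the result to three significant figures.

Swamee-Jain (Type III): D = 0.66·[ε^1.25·(LQ²/(gh_f))^4.75 + ν·Q^9.4·(L/(gh_f))^5.2]^0.04
LQ²/(gh_f) = 0.3168; L/(gh_f) = 2.709
Term 1 = ε^1.25·(…)^4.75 = 2.23×10^-10; Term 2 = ν·Q^9.4·(…)^5.2 = 1.78×10^-8
D = 0.66·(2.23×10^-10 + 1.78×10^-8)^0.04 = 0.3234 m = 323 mm
Check: V = 4.16 m/s, Re = 5.61×10^5, f = 0.01291, h_f = 29.2 m ≈ 31.2 m ✓

D ≈ 323 mm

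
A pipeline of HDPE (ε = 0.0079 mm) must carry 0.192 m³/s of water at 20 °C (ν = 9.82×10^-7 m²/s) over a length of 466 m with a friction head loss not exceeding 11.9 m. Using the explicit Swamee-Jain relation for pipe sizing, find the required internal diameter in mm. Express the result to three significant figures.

D ≈ 274 mm

Swamee-Jain (Type III): D = 0.66·[ε^1.25·(LQ²/(gh_f))^4.75 + ν·Q^9.4·(L/(gh_f))^5.2]^0.04
LQ²/(gh_f) = 0.1472; L/(gh_f) = 3.992
Term 1 = ε^1.25·(…)^4.75 = 4.67×10^-11; Term 2 = ν·Q^9.4·(…)^5.2 = 2.41×10^-10
D = 0.66·(4.67×10^-11 + 2.41×10^-10)^0.04 = 0.2741 m = 274 mm
Check: V = 3.25 m/s, Re = 9.08×10^5, f = 0.01243, h_f = 11.4 m ≈ 11.9 m ✓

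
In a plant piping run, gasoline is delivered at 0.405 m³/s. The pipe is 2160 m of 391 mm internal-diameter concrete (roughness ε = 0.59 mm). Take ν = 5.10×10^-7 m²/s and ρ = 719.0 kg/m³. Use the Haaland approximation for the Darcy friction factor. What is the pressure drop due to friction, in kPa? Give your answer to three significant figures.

V = 4Q/(πD²) = 4·0.405/(π·0.391²) = 3.373 m/s
Re = VD/ν = 3.373·0.391/5.10×10^-7 = 2.59×10^6 → turbulent
ε/D = 0.59/391 = 0.00151
Haaland: f = 0.02188
h_f = f(L/D)V²/(2g) = 0.02188·(2160/0.391)·3.373²/(2·9.81) = 70.09 m
Δp = ρg·h_f = 719.0·9.81·70.09 = 494.4 kPa

Δp ≈ 494 kPa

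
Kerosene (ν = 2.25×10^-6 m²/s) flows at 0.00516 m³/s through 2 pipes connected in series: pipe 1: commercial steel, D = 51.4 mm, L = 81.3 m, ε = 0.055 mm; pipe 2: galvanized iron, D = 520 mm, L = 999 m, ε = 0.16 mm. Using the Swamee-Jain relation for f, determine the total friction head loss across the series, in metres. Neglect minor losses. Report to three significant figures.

Pipe 1: V = 2.487 m/s, Re = 5.68×10^4, ε/D = 0.00107, f = 0.02399, h_1 = f(L/D)V²/2g = 11.96 m
Pipe 2: V = 0.02430 m/s, Re = 5620, ε/D = 3.08×10^-4, f = 0.03696, h_2 = f(L/D)V²/2g = 0.002136 m
Series → Q common, losses add: H = Σh = 11.96 m

H ≈ 12.0 m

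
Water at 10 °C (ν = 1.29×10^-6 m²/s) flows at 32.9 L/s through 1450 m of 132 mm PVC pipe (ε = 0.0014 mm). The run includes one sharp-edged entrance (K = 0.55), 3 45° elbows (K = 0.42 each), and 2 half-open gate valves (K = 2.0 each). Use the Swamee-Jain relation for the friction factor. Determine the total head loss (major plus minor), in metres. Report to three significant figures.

V = 4Q/(πD²) = 2.404 m/s; V²/2g = 0.2946 m
Re = 2.46×10^5, ε/D = 1.06×10^-5 → f = 0.01503 (Swamee-Jain)
Major: h_f = f(L/D)·V²/2g = 0.01503·10985·0.2946 = 48.65 m
Minor: ΣK = 5.81; h_m = ΣK·V²/2g = 1.712 m
Total H_L = 48.65 + 1.712 = 50.36 m

H_L ≈ 50.4 m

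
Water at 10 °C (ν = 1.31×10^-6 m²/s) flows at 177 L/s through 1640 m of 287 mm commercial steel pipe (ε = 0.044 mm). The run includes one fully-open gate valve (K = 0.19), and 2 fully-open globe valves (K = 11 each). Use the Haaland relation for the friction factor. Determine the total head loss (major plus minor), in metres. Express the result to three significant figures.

H_L ≈ 40.3 m

V = 4Q/(πD²) = 2.736 m/s; V²/2g = 0.3815 m
Re = 5.99×10^5, ε/D = 1.53×10^-4 → f = 0.01459 (Haaland)
Major: h_f = f(L/D)·V²/2g = 0.01459·5714·0.3815 = 31.81 m
Minor: ΣK = 22.2; h_m = ΣK·V²/2g = 8.466 m
Total H_L = 31.81 + 8.466 = 40.28 m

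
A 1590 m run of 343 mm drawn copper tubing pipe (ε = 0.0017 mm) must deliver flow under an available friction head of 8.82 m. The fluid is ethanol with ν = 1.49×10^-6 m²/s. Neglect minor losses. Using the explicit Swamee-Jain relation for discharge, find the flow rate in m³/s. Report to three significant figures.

Q ≈ 0.151 m³/s

Swamee-Jain (Type II): Q = -0.965·√(gD⁵h_f/L)·ln[ε/(3.7D) + √(3.17ν²L/(gD³h_f))]
√(gD⁵h_f/L) = √(9.81·0.343⁵·8.82/1590) = 0.01607
ε/(3.7D) = 1.34×10^-6; √(3.17ν²L/(gD³h_f)) = 5.66×10^-5
Q = -0.965·0.01607·ln(5.795×10^-5) = 0.1513 m³/s
Check: V = 1.64 m/s, Re = 3.77×10^5, f = 0.01385, h_f = 8.77 m ≈ 8.82 m ✓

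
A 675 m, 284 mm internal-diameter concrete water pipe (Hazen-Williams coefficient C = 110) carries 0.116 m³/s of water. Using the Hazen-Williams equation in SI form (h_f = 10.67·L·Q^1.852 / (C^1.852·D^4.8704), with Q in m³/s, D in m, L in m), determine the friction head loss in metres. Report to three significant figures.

h_f = 10.67·675·0.116^1.852 / (110^1.852·0.284^4.8704) = 10.16 m

h_f ≈ 10.2 m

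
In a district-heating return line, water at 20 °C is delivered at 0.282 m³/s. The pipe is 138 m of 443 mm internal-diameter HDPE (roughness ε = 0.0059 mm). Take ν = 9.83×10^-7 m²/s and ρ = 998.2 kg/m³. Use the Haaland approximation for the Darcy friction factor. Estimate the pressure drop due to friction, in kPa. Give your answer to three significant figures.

Δp ≈ 6.34 kPa

V = 4Q/(πD²) = 4·0.282/(π·0.443²) = 1.830 m/s
Re = VD/ν = 1.830·0.443/9.83×10^-7 = 8.25×10^5 → turbulent
ε/D = 0.0059/443 = 1.33×10^-5
Haaland: f = 0.01219
h_f = f(L/D)V²/(2g) = 0.01219·(138/0.443)·1.830²/(2·9.81) = 0.6476 m
Δp = ρg·h_f = 998.2·9.81·0.6476 = 6.342 kPa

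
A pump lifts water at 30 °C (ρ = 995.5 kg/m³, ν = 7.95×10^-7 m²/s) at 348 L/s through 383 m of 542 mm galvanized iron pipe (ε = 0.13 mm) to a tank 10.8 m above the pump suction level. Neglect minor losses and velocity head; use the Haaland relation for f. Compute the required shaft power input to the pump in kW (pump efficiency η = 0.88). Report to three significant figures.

V = 4Q/(πD²) = 1.508 m/s; Re = 1.03×10^6; ε/D = 2.40×10^-4; f = 0.01500
h_f = f(L/D)V²/2g = 1.229 m
Total head H = z + h_f = 10.8 + 1.229 = 12.03 m
P_hyd = ρgQH = 995.5·9.81·0.348·12.03 = 40.88 kW
P_shaft = P_hyd/η = 40.88/0.88 = 46.46 kW

P_shaft ≈ 46.5 kW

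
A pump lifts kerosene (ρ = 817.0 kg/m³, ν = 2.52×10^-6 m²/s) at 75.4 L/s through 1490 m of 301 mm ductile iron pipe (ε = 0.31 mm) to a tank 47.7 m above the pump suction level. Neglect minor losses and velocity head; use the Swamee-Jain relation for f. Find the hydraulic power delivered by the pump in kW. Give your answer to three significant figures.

V = 4Q/(πD²) = 1.060 m/s; Re = 1.27×10^5; ε/D = 0.00103; f = 0.02199
h_f = f(L/D)V²/2g = 6.231 m
Total head H = z + h_f = 47.7 + 6.231 = 53.93 m
P_hyd = ρgQH = 817.0·9.81·0.0754·53.93 = 32.59 kW

P_hyd ≈ 32.6 kW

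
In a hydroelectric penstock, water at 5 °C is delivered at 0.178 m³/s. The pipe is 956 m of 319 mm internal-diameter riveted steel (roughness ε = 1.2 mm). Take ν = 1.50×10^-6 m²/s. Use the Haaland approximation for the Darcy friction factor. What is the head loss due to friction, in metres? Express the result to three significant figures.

V = 4Q/(πD²) = 4·0.178/(π·0.319²) = 2.227 m/s
Re = VD/ν = 2.227·0.319/1.50×10^-6 = 4.74×10^5 → turbulent
ε/D = 1.2/319 = 0.00376
Haaland: f = 0.02819
h_f = f(L/D)V²/(2g) = 0.02819·(956/0.319)·2.227²/(2·9.81) = 21.36 m

h_f ≈ 21.4 m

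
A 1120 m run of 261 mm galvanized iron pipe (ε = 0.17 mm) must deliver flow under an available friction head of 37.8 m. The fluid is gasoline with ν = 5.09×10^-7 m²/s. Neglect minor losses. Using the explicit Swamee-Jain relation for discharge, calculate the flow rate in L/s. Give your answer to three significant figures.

Q ≈ 166 L/s

Swamee-Jain (Type II): Q = -0.965·√(gD⁵h_f/L)·ln[ε/(3.7D) + √(3.17ν²L/(gD³h_f))]
√(gD⁵h_f/L) = √(9.81·0.261⁵·37.8/1120) = 0.02003
ε/(3.7D) = 1.76×10^-4; √(3.17ν²L/(gD³h_f)) = 1.18×10^-5
Q = -0.965·0.02003·ln(1.878×10^-4) = 0.1658 m³/s
Check: V = 3.10 m/s, Re = 1.59×10^6, f = 0.01808, h_f = 38.0 m ≈ 37.8 m ✓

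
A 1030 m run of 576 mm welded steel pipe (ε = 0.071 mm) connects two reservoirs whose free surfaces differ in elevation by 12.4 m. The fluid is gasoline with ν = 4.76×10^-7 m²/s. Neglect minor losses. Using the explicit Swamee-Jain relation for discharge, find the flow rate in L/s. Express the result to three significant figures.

Swamee-Jain (Type II): Q = -0.965·√(gD⁵h_f/L)·ln[ε/(3.7D) + √(3.17ν²L/(gD³h_f))]
√(gD⁵h_f/L) = √(9.81·0.576⁵·12.4/1030) = 0.08653
ε/(3.7D) = 3.33×10^-5; √(3.17ν²L/(gD³h_f)) = 5.64×10^-6
Q = -0.965·0.08653·ln(3.896×10^-5) = 0.8478 m³/s
Check: V = 3.25 m/s, Re = 3.94×10^6, f = 0.01292, h_f = 12.5 m ≈ 12.4 m ✓

Q ≈ 848 L/s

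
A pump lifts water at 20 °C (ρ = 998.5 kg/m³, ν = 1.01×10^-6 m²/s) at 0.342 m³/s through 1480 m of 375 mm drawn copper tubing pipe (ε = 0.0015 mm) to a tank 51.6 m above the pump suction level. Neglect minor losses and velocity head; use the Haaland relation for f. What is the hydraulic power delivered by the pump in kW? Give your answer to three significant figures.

V = 4Q/(πD²) = 3.097 m/s; Re = 1.15×10^6; ε/D = 4.00×10^-6; f = 0.01139
h_f = f(L/D)V²/2g = 21.97 m
Total head H = z + h_f = 51.6 + 21.97 = 73.57 m
P_hyd = ρgQH = 998.5·9.81·0.342·73.57 = 246.5 kW

P_hyd ≈ 246 kW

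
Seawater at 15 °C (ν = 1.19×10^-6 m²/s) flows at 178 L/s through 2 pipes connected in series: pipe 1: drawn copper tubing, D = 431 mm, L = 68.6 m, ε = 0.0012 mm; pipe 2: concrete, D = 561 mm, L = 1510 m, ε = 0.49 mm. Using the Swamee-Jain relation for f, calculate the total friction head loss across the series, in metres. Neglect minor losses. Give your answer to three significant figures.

Pipe 1: V = 1.220 m/s, Re = 4.42×10^5, ε/D = 2.78×10^-6, f = 0.01343, h_1 = f(L/D)V²/2g = 0.1621 m
Pipe 2: V = 0.7201 m/s, Re = 3.39×10^5, ε/D = 8.73×10^-4, f = 0.02009, h_2 = f(L/D)V²/2g = 1.429 m
Series → Q common, losses add: H = Σh = 1.591 m

H ≈ 1.59 m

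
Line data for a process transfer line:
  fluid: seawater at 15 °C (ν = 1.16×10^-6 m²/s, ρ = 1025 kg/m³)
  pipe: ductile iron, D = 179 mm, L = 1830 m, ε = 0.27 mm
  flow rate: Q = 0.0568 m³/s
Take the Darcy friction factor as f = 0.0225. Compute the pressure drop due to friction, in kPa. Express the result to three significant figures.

Δp ≈ 601 kPa

V = 4Q/(πD²) = 4·0.0568/(π·0.179²) = 2.257 m/s
h_f = f(L/D)V²/(2g) = 0.02250·(1830/0.179)·2.257²/(2·9.81) = 59.73 m
Δp = ρg·h_f = 1025·9.81·59.73 = 600.6 kPa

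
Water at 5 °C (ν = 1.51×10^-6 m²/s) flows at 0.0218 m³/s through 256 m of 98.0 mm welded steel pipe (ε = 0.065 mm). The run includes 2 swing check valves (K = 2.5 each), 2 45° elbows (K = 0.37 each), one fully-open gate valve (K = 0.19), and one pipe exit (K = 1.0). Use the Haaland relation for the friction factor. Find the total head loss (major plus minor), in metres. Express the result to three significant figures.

V = 4Q/(πD²) = 2.890 m/s; V²/2g = 0.4257 m
Re = 1.88×10^5, ε/D = 6.63×10^-4 → f = 0.01954 (Haaland)
Major: h_f = f(L/D)·V²/2g = 0.01954·2612·0.4257 = 21.73 m
Minor: ΣK = 6.93; h_m = ΣK·V²/2g = 2.950 m
Total H_L = 21.73 + 2.950 = 24.69 m

H_L ≈ 24.7 m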